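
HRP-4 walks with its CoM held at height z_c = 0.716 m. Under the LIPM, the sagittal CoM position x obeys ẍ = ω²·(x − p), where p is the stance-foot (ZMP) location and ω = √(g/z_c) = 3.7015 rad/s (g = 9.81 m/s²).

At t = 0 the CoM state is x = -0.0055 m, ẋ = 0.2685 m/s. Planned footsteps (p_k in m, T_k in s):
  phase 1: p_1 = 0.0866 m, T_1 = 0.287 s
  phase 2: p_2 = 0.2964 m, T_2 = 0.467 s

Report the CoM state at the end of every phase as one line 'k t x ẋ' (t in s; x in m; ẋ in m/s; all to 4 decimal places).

phase 1: p=0.0866, T=0.287, ωT=1.062330, cosh=1.619377, sinh=1.273728; start (x,ẋ)=(-0.005500, 0.268500) → end (x,ẋ)=(0.029849, 0.000579)
phase 2: p=0.2964, T=0.467, ωT=1.728600, cosh=2.905149, sinh=2.727616; start (x,ẋ)=(0.029849, 0.000579) → end (x,ẋ)=(-0.477543, -2.689488)

1 0.2870 0.0298 0.0006
2 0.7540 -0.4775 -2.6895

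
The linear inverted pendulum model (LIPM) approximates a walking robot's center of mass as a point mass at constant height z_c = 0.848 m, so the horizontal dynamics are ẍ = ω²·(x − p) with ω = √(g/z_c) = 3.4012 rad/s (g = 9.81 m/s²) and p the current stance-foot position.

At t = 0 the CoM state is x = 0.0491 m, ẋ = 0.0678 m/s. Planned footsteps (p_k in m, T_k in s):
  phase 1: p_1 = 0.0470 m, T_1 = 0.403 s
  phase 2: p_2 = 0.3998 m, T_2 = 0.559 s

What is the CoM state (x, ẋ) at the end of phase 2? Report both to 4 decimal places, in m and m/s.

x = -0.5173, ẋ = -2.9378

phase 1: p=0.0470, T=0.403, ωT=1.370684, cosh=2.095988, sinh=1.842054; start (x,ẋ)=(0.049100, 0.067800) → end (x,ẋ)=(0.088121, 0.155265)
phase 2: p=0.3998, T=0.559, ωT=1.901271, cosh=3.421887, sinh=3.272509; start (x,ẋ)=(0.088121, 0.155265) → end (x,ẋ)=(-0.517339, -2.937827)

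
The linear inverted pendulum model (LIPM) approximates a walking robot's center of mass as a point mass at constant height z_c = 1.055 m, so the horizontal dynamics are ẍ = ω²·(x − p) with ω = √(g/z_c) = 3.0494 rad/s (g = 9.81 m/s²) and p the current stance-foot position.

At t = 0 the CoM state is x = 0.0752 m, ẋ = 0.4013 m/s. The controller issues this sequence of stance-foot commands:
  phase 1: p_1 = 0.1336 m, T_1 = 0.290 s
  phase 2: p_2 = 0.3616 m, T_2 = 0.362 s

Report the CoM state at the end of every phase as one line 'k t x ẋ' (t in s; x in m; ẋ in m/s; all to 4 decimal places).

1 0.2900 0.1830 0.3899
2 0.6520 0.2343 -0.0785

phase 1: p=0.1336, T=0.290, ωT=0.884326, cosh=1.417172, sinh=1.004180; start (x,ẋ)=(0.075200, 0.401300) → end (x,ẋ)=(0.182987, 0.389882)
phase 2: p=0.3616, T=0.362, ωT=1.103883, cosh=1.673717, sinh=1.342136; start (x,ẋ)=(0.182987, 0.389882) → end (x,ẋ)=(0.234251, -0.078460)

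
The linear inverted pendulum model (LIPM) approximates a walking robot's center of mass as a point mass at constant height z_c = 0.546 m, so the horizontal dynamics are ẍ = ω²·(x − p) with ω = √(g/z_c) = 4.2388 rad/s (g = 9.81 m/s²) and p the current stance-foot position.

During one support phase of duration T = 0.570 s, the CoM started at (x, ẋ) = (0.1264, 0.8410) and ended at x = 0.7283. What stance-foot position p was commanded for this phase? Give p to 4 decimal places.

ωT = 4.2388·0.570 = 2.416116; cosh(ωT) = 5.645766, sinh(ωT) = 5.556499
x(T) = p + (x₀−p)·cosh(ωT) + (ẋ₀/ω)·sinh(ωT) ⇒ p·(1 − cosh) = x(T) − x₀·cosh − (ẋ₀/ω)·sinh
numerator   = 0.7283 − (0.1264)·5.645766 − (0.8410/4.2388)·5.556499 = -1.087763
denominator = 1 − 5.645766 = -4.645766
p = -1.087763 / -4.645766 = 0.2341

p = 0.2341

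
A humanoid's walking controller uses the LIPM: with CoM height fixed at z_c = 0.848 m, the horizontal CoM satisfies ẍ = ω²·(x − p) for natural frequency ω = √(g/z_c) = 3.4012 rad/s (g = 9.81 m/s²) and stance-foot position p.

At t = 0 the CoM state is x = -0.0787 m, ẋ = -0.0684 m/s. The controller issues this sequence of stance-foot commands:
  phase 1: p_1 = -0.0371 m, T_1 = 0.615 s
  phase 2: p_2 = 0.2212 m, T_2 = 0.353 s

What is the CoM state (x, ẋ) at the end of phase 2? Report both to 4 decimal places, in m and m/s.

x = -1.0773, ẋ = -4.1494

phase 1: p=-0.0371, T=0.615, ωT=2.091738, cosh=4.111226, sinh=3.987753; start (x,ẋ)=(-0.078700, -0.068400) → end (x,ẋ)=(-0.288323, -0.845435)
phase 2: p=0.2212, T=0.353, ωT=1.200624, cosh=1.811597, sinh=1.510591; start (x,ẋ)=(-0.288323, -0.845435) → end (x,ẋ)=(-1.077337, -4.149425)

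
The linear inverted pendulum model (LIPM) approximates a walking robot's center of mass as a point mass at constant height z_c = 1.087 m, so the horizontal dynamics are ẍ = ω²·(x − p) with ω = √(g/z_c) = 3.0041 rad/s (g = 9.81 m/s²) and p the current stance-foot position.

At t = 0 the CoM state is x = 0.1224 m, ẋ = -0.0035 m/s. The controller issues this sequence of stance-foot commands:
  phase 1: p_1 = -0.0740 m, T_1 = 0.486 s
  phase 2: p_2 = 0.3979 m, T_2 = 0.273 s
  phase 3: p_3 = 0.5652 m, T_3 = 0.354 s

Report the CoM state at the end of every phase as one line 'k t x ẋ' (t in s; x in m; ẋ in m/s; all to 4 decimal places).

phase 1: p=-0.0740, T=0.486, ωT=1.459993, cosh=2.269083, sinh=2.036845; start (x,ẋ)=(0.122400, -0.003500) → end (x,ẋ)=(0.369275, 1.193807)
phase 2: p=0.3979, T=0.273, ωT=0.820119, cosh=1.355575, sinh=0.915196; start (x,ẋ)=(0.369275, 1.193807) → end (x,ẋ)=(0.722788, 1.539595)
phase 3: p=0.5652, T=0.354, ωT=1.063451, cosh=1.620806, sinh=1.275544; start (x,ẋ)=(0.722788, 1.539595) → end (x,ẋ)=(1.474334, 3.099242)

1 0.4860 0.3693 1.1938
2 0.7590 0.7228 1.5396
3 1.1130 1.4743 3.0992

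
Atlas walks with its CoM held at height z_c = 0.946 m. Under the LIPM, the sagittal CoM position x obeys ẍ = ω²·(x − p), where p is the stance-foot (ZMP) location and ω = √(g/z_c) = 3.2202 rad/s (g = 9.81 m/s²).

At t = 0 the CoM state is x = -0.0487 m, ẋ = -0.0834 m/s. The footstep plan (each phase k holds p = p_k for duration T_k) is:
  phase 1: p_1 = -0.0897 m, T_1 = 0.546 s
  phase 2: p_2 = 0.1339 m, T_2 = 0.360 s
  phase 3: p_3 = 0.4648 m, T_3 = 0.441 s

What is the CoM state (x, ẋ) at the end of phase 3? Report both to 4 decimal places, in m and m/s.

phase 1: p=-0.0897, T=0.546, ωT=1.758229, cosh=2.987252, sinh=2.814902; start (x,ẋ)=(-0.048700, -0.083400) → end (x,ẋ)=(-0.040126, 0.122510)
phase 2: p=0.1339, T=0.360, ωT=1.159272, cosh=1.750663, sinh=1.436949; start (x,ẋ)=(-0.040126, 0.122510) → end (x,ẋ)=(-0.116093, -0.590790)
phase 3: p=0.4648, T=0.441, ωT=1.420108, cosh=2.189628, sinh=1.947940; start (x,ẋ)=(-0.116093, -0.590790) → end (x,ẋ)=(-1.164517, -4.937413)

x = -1.1645, ẋ = -4.9374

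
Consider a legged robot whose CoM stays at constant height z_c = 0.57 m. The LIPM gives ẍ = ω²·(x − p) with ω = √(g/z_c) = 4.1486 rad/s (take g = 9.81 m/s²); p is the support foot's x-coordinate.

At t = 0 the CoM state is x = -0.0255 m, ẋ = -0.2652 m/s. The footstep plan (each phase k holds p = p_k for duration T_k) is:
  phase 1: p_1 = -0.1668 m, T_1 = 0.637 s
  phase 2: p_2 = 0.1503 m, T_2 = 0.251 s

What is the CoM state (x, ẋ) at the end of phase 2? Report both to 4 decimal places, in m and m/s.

x = 1.1877, ẋ = 4.7465

phase 1: p=-0.1668, T=0.637, ωT=2.642658, cosh=7.060837, sinh=6.989666; start (x,ẋ)=(-0.025500, -0.265200) → end (x,ẋ)=(0.384081, 2.224788)
phase 2: p=0.1503, T=0.251, ωT=1.041299, cosh=1.592945, sinh=1.239949; start (x,ẋ)=(0.384081, 2.224788) → end (x,ẋ)=(1.187653, 4.746544)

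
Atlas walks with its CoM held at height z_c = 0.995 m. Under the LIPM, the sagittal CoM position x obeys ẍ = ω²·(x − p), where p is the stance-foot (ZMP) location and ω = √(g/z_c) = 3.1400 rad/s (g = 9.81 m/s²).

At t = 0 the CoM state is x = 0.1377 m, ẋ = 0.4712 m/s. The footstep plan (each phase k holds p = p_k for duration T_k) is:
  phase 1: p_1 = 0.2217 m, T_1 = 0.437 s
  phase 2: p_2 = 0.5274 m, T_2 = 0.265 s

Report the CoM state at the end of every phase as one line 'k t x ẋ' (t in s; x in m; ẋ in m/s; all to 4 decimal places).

phase 1: p=0.2217, T=0.437, ωT=1.372180, cosh=2.098746, sinh=1.845193; start (x,ẋ)=(0.137700, 0.471200) → end (x,ẋ)=(0.322302, 0.502241)
phase 2: p=0.5274, T=0.265, ωT=0.832100, cosh=1.366637, sinh=0.931503; start (x,ẋ)=(0.322302, 0.502241) → end (x,ẋ)=(0.396098, 0.086486)

1 0.4370 0.3223 0.5022
2 0.7020 0.3961 0.0865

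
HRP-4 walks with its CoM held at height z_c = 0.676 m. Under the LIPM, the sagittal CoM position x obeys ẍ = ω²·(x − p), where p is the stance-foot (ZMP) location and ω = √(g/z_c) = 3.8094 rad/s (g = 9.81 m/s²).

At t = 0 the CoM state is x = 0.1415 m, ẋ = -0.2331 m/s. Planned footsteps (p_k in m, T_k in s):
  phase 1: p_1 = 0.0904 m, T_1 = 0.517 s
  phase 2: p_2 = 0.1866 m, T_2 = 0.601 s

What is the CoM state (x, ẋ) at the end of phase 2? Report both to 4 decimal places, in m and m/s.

phase 1: p=0.0904, T=0.517, ωT=1.969460, cosh=3.653168, sinh=3.513636; start (x,ẋ)=(0.141500, -0.233100) → end (x,ẋ)=(0.062075, -0.167588)
phase 2: p=0.1866, T=0.601, ωT=2.289449, cosh=4.985412, sinh=4.884090; start (x,ẋ)=(0.062075, -0.167588) → end (x,ẋ)=(-0.649076, -3.152340)

x = -0.6491, ẋ = -3.1523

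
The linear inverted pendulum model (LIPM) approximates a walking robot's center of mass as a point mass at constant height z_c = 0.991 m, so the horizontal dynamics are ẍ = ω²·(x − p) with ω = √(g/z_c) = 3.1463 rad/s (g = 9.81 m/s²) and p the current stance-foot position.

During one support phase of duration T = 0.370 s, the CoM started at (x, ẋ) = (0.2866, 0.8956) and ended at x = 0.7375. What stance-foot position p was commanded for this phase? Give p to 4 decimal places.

p = 0.2345

ωT = 3.1463·0.370 = 1.164131; cosh(ωT) = 1.757666, sinh(ωT) = 1.445472
x(T) = p + (x₀−p)·cosh(ωT) + (ẋ₀/ω)·sinh(ωT) ⇒ p·(1 − cosh) = x(T) − x₀·cosh − (ẋ₀/ω)·sinh
numerator   = 0.7375 − (0.2866)·1.757666 − (0.8956/3.1463)·1.445472 = -0.177703
denominator = 1 − 1.757666 = -0.757666
p = -0.177703 / -0.757666 = 0.2345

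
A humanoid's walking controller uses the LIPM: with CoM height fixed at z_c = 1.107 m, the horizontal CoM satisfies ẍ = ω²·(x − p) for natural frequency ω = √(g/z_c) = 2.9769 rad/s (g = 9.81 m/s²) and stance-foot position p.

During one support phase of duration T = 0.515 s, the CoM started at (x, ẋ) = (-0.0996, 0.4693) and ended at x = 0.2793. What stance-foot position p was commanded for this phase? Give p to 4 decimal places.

ωT = 2.9769·0.515 = 1.533104; cosh(ωT) = 2.424198, sinh(ωT) = 2.208333
x(T) = p + (x₀−p)·cosh(ωT) + (ẋ₀/ω)·sinh(ωT) ⇒ p·(1 − cosh) = x(T) − x₀·cosh − (ẋ₀/ω)·sinh
numerator   = 0.2793 − (-0.0996)·2.424198 − (0.4693/2.9769)·2.208333 = 0.172613
denominator = 1 − 2.424198 = -1.424198
p = 0.172613 / -1.424198 = -0.1212

p = -0.1212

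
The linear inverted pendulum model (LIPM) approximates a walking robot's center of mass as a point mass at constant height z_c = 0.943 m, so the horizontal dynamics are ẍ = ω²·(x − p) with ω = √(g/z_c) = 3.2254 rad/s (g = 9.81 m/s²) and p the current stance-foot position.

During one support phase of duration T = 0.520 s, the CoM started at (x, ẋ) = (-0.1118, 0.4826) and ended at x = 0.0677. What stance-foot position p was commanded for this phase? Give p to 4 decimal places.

p = 0.0051

ωT = 3.2254·0.520 = 1.677208; cosh(ωT) = 2.768746, sinh(ωT) = 2.581851
x(T) = p + (x₀−p)·cosh(ωT) + (ẋ₀/ω)·sinh(ωT) ⇒ p·(1 − cosh) = x(T) − x₀·cosh − (ẋ₀/ω)·sinh
numerator   = 0.0677 − (-0.1118)·2.768746 − (0.4826/3.2254)·2.581851 = -0.009063
denominator = 1 − 2.768746 = -1.768746
p = -0.009063 / -1.768746 = 0.0051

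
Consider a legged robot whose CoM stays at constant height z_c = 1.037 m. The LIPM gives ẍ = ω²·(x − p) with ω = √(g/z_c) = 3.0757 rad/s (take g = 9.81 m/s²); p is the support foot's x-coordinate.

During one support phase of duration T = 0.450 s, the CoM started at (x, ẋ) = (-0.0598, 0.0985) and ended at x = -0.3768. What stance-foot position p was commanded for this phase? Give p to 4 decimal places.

p = 0.2765

ωT = 3.0757·0.450 = 1.384065; cosh(ωT) = 2.120825, sinh(ωT) = 1.870267
x(T) = p + (x₀−p)·cosh(ωT) + (ẋ₀/ω)·sinh(ωT) ⇒ p·(1 − cosh) = x(T) − x₀·cosh − (ẋ₀/ω)·sinh
numerator   = -0.3768 − (-0.0598)·2.120825 − (0.0985/3.0757)·1.870267 = -0.309870
denominator = 1 − 2.120825 = -1.120825
p = -0.309870 / -1.120825 = 0.2765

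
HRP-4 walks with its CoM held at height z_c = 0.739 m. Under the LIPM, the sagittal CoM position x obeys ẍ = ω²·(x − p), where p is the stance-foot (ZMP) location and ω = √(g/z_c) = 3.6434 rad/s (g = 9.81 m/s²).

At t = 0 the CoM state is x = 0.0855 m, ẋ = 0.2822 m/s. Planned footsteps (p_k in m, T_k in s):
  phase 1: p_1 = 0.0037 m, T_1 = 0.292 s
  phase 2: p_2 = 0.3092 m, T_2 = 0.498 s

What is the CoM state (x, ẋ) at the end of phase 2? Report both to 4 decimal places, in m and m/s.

phase 1: p=0.0037, T=0.292, ωT=1.063873, cosh=1.621344, sinh=1.276227; start (x,ẋ)=(0.085500, 0.282200) → end (x,ẋ)=(0.235176, 0.837897)
phase 2: p=0.3092, T=0.498, ωT=1.814413, cosh=3.150204, sinh=2.987270; start (x,ẋ)=(0.235176, 0.837897) → end (x,ẋ)=(0.763013, 1.833886)

x = 0.7630, ẋ = 1.8339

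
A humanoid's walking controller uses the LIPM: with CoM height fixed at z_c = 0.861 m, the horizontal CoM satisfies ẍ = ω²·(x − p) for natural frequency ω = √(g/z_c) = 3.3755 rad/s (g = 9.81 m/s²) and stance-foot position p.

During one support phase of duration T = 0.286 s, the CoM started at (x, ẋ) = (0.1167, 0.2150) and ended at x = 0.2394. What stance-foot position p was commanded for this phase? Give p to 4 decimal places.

p = 0.0150

ωT = 3.3755·0.286 = 0.965393; cosh(ωT) = 1.503326, sinh(ωT) = 1.122493
x(T) = p + (x₀−p)·cosh(ωT) + (ẋ₀/ω)·sinh(ωT) ⇒ p·(1 − cosh) = x(T) − x₀·cosh − (ẋ₀/ω)·sinh
numerator   = 0.2394 − (0.1167)·1.503326 − (0.2150/3.3755)·1.122493 = -0.007535
denominator = 1 − 1.503326 = -0.503326
p = -0.007535 / -0.503326 = 0.0150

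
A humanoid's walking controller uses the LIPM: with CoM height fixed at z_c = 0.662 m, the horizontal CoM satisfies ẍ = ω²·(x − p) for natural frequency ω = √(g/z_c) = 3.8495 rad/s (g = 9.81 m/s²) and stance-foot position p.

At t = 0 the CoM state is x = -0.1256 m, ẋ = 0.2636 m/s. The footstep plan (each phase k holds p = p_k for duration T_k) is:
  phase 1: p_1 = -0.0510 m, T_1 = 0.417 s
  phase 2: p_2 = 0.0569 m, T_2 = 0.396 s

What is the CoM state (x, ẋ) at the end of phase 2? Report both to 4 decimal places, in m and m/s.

x = -0.2757, ẋ = -1.1660

phase 1: p=-0.0510, T=0.417, ωT=1.605241, cosh=2.589951, sinh=2.389110; start (x,ẋ)=(-0.125600, 0.263600) → end (x,ẋ)=(-0.080613, -0.003376)
phase 2: p=0.0569, T=0.396, ωT=1.524402, cosh=2.405074, sinh=2.187323; start (x,ẋ)=(-0.080613, -0.003376) → end (x,ẋ)=(-0.275746, -1.165990)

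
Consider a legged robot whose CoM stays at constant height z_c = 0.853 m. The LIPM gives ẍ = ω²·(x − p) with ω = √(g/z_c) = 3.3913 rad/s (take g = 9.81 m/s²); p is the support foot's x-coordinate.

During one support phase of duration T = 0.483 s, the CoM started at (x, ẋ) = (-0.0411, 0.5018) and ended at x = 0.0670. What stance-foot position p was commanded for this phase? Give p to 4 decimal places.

ωT = 3.3913·0.483 = 1.637998; cosh(ωT) = 2.669614, sinh(ωT) = 2.475245
x(T) = p + (x₀−p)·cosh(ωT) + (ẋ₀/ω)·sinh(ωT) ⇒ p·(1 − cosh) = x(T) − x₀·cosh − (ẋ₀/ω)·sinh
numerator   = 0.0670 − (-0.0411)·2.669614 − (0.5018/3.3913)·2.475245 = -0.189533
denominator = 1 − 2.669614 = -1.669614
p = -0.189533 / -1.669614 = 0.1135

p = 0.1135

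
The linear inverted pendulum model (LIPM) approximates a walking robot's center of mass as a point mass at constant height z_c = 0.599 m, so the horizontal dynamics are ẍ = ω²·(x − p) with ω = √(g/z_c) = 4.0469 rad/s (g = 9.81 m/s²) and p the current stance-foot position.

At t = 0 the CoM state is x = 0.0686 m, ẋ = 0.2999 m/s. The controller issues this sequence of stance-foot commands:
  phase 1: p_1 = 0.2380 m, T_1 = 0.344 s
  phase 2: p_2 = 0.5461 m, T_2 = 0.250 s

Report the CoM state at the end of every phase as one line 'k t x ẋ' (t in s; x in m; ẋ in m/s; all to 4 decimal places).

1 0.3440 0.0160 -0.6533
2 0.5940 -0.4719 -3.5772

phase 1: p=0.2380, T=0.344, ωT=1.392134, cosh=2.135985, sinh=1.887440; start (x,ẋ)=(0.068600, 0.299900) → end (x,ẋ)=(0.016035, -0.653343)
phase 2: p=0.5461, T=0.250, ωT=1.011725, cosh=1.556966, sinh=1.193375; start (x,ẋ)=(0.016035, -0.653343) → end (x,ẋ)=(-0.471855, -3.577166)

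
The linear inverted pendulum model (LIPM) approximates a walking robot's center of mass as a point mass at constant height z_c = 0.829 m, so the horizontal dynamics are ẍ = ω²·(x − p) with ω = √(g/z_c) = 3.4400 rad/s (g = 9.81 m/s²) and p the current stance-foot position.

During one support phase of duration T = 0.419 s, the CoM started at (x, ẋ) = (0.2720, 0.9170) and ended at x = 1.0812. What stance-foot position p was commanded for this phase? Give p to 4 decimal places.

ωT = 3.4400·0.419 = 1.441360; cosh(ωT) = 2.231523, sinh(ωT) = 1.994917
x(T) = p + (x₀−p)·cosh(ωT) + (ẋ₀/ω)·sinh(ωT) ⇒ p·(1 − cosh) = x(T) − x₀·cosh − (ẋ₀/ω)·sinh
numerator   = 1.0812 − (0.2720)·2.231523 − (0.9170/3.4400)·1.994917 = -0.057559
denominator = 1 − 2.231523 = -1.231523
p = -0.057559 / -1.231523 = 0.0467

p = 0.0467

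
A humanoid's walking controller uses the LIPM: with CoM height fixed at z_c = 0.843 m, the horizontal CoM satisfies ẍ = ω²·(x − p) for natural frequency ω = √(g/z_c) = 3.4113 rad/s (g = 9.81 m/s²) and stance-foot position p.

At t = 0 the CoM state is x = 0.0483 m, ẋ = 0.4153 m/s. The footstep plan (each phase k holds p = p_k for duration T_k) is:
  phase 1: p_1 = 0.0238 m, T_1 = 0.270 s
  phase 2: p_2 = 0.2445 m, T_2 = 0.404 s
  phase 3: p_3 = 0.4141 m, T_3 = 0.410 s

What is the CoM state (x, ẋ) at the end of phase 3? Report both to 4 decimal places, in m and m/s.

phase 1: p=0.0238, T=0.270, ωT=0.921051, cosh=1.455015, sinh=1.056914; start (x,ẋ)=(0.048300, 0.415300) → end (x,ẋ)=(0.188119, 0.692601)
phase 2: p=0.2445, T=0.404, ωT=1.378165, cosh=2.109828, sinh=1.857787; start (x,ẋ)=(0.188119, 0.692601) → end (x,ẋ)=(0.502735, 1.103958)
phase 3: p=0.4141, T=0.410, ωT=1.398633, cosh=2.148297, sinh=1.901363; start (x,ẋ)=(0.502735, 1.103958) → end (x,ẋ)=(1.219830, 2.946529)

x = 1.2198, ẋ = 2.9465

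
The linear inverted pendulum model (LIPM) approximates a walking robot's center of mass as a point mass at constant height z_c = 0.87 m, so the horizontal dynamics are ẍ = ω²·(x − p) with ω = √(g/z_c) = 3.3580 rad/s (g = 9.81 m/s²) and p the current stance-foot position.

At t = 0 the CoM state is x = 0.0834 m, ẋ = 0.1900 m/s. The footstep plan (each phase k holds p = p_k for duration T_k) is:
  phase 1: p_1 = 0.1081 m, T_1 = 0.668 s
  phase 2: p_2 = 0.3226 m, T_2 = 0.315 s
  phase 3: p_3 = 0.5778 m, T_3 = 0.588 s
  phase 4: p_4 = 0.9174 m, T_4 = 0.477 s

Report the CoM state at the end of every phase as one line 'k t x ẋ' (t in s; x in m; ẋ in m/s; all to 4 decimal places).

phase 1: p=0.1081, T=0.668, ωT=2.243144, cosh=4.764517, sinh=4.658393; start (x,ẋ)=(0.083400, 0.190000) → end (x,ẋ)=(0.253994, 0.518879)
phase 2: p=0.3226, T=0.315, ωT=1.057770, cosh=1.613585, sinh=1.266356; start (x,ẋ)=(0.253994, 0.518879) → end (x,ẋ)=(0.407577, 0.545515)
phase 3: p=0.5778, T=0.588, ωT=1.974504, cosh=3.670938, sinh=3.532108; start (x,ẋ)=(0.407577, 0.545515) → end (x,ẋ)=(0.526720, -0.016436)
phase 4: p=0.9174, T=0.477, ωT=1.601766, cosh=2.581664, sinh=2.380123; start (x,ẋ)=(0.526720, -0.016436) → end (x,ẋ)=(-0.102853, -3.164922)

1 0.6680 0.2540 0.5189
2 0.9830 0.4076 0.5455
3 1.5710 0.5267 -0.0164
4 2.0480 -0.1029 -3.1649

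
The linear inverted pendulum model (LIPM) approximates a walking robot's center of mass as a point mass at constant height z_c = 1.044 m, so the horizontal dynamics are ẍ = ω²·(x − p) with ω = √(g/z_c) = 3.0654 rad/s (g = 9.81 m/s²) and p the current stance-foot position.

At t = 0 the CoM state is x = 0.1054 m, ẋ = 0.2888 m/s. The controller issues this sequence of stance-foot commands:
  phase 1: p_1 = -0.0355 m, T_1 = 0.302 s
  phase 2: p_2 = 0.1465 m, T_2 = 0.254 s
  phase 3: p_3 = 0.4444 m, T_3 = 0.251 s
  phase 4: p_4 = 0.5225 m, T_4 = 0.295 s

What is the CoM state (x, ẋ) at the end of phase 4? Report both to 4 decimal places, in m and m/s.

x = 1.9701, ẋ = 4.7490

phase 1: p=-0.0355, T=0.302, ωT=0.925751, cosh=1.459998, sinh=1.063764; start (x,ẋ)=(0.105400, 0.288800) → end (x,ẋ)=(0.270434, 0.881103)
phase 2: p=0.1465, T=0.254, ωT=0.778612, cosh=1.318744, sinh=0.859701; start (x,ẋ)=(0.270434, 0.881103) → end (x,ẋ)=(0.557045, 1.488556)
phase 3: p=0.4444, T=0.251, ωT=0.769415, cosh=1.310894, sinh=0.847610; start (x,ẋ)=(0.557045, 1.488556) → end (x,ẋ)=(1.003665, 2.244022)
phase 4: p=0.5225, T=0.295, ωT=0.904293, cosh=1.437506, sinh=1.032678; start (x,ẋ)=(1.003665, 2.244022) → end (x,ẋ)=(1.970149, 4.748959)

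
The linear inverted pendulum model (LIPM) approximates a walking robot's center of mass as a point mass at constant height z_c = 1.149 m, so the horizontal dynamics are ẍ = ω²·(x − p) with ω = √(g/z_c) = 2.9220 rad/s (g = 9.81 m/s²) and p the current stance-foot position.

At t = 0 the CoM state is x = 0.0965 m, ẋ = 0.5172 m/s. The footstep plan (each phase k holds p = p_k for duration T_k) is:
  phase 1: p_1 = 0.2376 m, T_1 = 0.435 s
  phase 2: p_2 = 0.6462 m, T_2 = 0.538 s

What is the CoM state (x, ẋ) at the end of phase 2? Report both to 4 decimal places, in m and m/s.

phase 1: p=0.2376, T=0.435, ωT=1.271070, cosh=1.922598, sinh=1.642067; start (x,ẋ)=(0.096500, 0.517200) → end (x,ẋ)=(0.256971, 0.317353)
phase 2: p=0.6462, T=0.538, ωT=1.572036, cosh=2.512033, sinh=2.304411; start (x,ẋ)=(0.256971, 0.317353) → end (x,ẋ)=(-0.081279, -1.823671)

x = -0.0813, ẋ = -1.8237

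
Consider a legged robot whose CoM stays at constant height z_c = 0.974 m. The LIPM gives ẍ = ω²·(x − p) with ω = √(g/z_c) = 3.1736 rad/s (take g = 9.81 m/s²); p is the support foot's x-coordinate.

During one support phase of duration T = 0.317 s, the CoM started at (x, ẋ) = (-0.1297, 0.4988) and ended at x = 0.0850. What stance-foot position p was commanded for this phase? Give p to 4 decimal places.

p = -0.1815

ωT = 3.1736·0.317 = 1.006031; cosh(ωT) = 1.550197, sinh(ωT) = 1.184529
x(T) = p + (x₀−p)·cosh(ωT) + (ẋ₀/ω)·sinh(ωT) ⇒ p·(1 − cosh) = x(T) − x₀·cosh − (ẋ₀/ω)·sinh
numerator   = 0.0850 − (-0.1297)·1.550197 − (0.4988/3.1736)·1.184529 = 0.099886
denominator = 1 − 1.550197 = -0.550197
p = 0.099886 / -0.550197 = -0.1815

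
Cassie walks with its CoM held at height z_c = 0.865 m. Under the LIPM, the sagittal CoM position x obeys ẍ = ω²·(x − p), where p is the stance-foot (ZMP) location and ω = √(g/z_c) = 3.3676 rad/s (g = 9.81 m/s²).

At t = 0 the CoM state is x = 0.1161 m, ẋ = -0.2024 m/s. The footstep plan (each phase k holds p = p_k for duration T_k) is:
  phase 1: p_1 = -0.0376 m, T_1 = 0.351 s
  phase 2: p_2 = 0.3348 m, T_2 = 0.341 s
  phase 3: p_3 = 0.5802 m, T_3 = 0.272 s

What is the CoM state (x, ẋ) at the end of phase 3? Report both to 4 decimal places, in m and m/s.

phase 1: p=-0.0376, T=0.351, ωT=1.182028, cosh=1.783818, sinh=1.477162; start (x,ẋ)=(0.116100, -0.202400) → end (x,ẋ)=(0.147792, 0.403534)
phase 2: p=0.3348, T=0.341, ωT=1.148352, cosh=1.735075, sinh=1.417916; start (x,ẋ)=(0.147792, 0.403534) → end (x,ẋ)=(0.180234, -0.192795)
phase 3: p=0.5802, T=0.272, ωT=0.915987, cosh=1.449681, sinh=1.049560; start (x,ẋ)=(0.180234, -0.192795) → end (x,ẋ)=(-0.059710, -1.693170)

x = -0.0597, ẋ = -1.6932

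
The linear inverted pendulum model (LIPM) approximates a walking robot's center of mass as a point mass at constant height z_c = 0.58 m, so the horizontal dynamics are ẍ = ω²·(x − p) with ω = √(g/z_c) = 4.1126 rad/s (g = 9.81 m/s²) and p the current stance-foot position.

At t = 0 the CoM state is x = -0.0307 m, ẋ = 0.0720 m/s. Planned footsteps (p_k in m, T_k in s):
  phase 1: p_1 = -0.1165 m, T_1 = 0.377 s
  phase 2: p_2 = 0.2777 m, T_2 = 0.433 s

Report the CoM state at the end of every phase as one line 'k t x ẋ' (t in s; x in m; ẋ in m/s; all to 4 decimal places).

phase 1: p=-0.1165, T=0.377, ωT=1.550450, cosh=2.462872, sinh=2.250720; start (x,ẋ)=(-0.030700, 0.072000) → end (x,ẋ)=(0.134218, 0.971518)
phase 2: p=0.2777, T=0.433, ωT=1.780756, cosh=3.051425, sinh=2.882915; start (x,ẋ)=(0.134218, 0.971518) → end (x,ẋ)=(0.520906, 1.263355)

1 0.3770 0.1342 0.9715
2 0.8100 0.5209 1.2634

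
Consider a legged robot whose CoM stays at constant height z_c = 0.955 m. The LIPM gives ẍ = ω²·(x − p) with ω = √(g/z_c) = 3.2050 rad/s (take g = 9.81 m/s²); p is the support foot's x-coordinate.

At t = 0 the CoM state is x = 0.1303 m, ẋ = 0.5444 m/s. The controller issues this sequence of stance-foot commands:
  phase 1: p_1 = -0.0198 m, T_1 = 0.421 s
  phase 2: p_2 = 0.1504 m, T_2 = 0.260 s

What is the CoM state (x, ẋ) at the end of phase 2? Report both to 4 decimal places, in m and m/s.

phase 1: p=-0.0198, T=0.421, ωT=1.349305, cosh=2.057083, sinh=1.797663; start (x,ẋ)=(0.130300, 0.544400) → end (x,ẋ)=(0.594318, 1.984678)
phase 2: p=0.1504, T=0.260, ωT=0.833300, cosh=1.367756, sinh=0.933143; start (x,ẋ)=(0.594318, 1.984678) → end (x,ẋ)=(1.335416, 4.042193)

x = 1.3354, ẋ = 4.0422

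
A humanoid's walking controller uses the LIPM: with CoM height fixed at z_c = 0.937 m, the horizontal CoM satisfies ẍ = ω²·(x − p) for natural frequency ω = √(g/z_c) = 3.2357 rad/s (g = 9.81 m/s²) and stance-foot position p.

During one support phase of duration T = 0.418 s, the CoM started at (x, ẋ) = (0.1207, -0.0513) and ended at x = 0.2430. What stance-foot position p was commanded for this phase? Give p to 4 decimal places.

ωT = 3.2357·0.418 = 1.352523; cosh(ωT) = 2.062878, sinh(ωT) = 1.804291
x(T) = p + (x₀−p)·cosh(ωT) + (ẋ₀/ω)·sinh(ωT) ⇒ p·(1 − cosh) = x(T) − x₀·cosh − (ẋ₀/ω)·sinh
numerator   = 0.2430 − (0.1207)·2.062878 − (-0.0513/3.2357)·1.804291 = 0.022617
denominator = 1 − 2.062878 = -1.062878
p = 0.022617 / -1.062878 = -0.0213

p = -0.0213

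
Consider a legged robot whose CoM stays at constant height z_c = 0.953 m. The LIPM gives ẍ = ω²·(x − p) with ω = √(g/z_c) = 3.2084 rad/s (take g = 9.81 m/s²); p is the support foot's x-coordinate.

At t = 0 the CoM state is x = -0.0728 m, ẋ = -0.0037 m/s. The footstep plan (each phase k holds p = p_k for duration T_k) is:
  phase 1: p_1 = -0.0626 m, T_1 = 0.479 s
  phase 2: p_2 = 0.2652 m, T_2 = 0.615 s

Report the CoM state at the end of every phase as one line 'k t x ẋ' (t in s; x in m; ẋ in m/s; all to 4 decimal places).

phase 1: p=-0.0626, T=0.479, ωT=1.536824, cosh=2.432430, sinh=2.217367; start (x,ẋ)=(-0.072800, -0.003700) → end (x,ẋ)=(-0.089968, -0.081565)
phase 2: p=0.2652, T=0.615, ωT=1.973166, cosh=3.666215, sinh=3.527199; start (x,ẋ)=(-0.089968, -0.081565) → end (x,ẋ)=(-1.126591, -4.318351)

1 0.4790 -0.0900 -0.0816
2 1.0940 -1.1266 -4.3184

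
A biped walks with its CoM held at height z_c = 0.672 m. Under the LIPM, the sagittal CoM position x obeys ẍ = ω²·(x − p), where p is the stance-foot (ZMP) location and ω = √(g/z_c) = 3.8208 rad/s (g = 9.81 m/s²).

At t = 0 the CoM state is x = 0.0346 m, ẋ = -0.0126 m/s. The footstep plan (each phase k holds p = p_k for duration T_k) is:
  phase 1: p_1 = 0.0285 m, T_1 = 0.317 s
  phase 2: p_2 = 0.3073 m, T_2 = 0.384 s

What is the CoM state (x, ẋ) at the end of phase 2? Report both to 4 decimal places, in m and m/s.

phase 1: p=0.0285, T=0.317, ωT=1.211194, cosh=1.827666, sinh=1.529824; start (x,ẋ)=(0.034600, -0.012600) → end (x,ẋ)=(0.034604, 0.012627)
phase 2: p=0.3073, T=0.384, ωT=1.467187, cosh=2.283796, sinh=2.053223; start (x,ẋ)=(0.034604, 0.012627) → end (x,ẋ)=(-0.308697, -2.110452)

x = -0.3087, ẋ = -2.1105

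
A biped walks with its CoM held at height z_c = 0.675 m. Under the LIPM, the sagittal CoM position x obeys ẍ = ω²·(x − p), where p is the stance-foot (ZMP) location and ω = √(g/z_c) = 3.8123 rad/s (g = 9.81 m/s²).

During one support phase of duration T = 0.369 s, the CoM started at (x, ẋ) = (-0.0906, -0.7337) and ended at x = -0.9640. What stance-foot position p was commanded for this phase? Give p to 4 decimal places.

ωT = 3.8123·0.369 = 1.406739; cosh(ωT) = 2.163780, sinh(ωT) = 1.918839
x(T) = p + (x₀−p)·cosh(ωT) + (ẋ₀/ω)·sinh(ωT) ⇒ p·(1 − cosh) = x(T) − x₀·cosh − (ẋ₀/ω)·sinh
numerator   = -0.9640 − (-0.0906)·2.163780 − (-0.7337/3.8123)·1.918839 = -0.398669
denominator = 1 − 2.163780 = -1.163780
p = -0.398669 / -1.163780 = 0.3426

p = 0.3426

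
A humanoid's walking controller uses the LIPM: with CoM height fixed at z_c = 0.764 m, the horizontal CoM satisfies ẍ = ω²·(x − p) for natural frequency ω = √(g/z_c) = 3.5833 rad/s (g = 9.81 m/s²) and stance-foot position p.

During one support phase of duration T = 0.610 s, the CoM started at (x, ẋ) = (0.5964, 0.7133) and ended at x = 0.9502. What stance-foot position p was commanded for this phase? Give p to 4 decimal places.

p = 0.7449

ωT = 3.5833·0.610 = 2.185813; cosh(ωT) = 4.505133, sinh(ωT) = 4.392747
x(T) = p + (x₀−p)·cosh(ωT) + (ẋ₀/ω)·sinh(ωT) ⇒ p·(1 − cosh) = x(T) − x₀·cosh − (ẋ₀/ω)·sinh
numerator   = 0.9502 − (0.5964)·4.505133 − (0.7133/3.5833)·4.392747 = -2.611092
denominator = 1 − 4.505133 = -3.505133
p = -2.611092 / -3.505133 = 0.7449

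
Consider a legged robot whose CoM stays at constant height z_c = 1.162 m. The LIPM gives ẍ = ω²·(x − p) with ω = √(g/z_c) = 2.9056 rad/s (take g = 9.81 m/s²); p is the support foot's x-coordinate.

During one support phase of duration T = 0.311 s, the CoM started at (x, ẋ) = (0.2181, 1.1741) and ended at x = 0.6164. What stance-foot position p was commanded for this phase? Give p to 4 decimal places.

p = 0.2607

ωT = 2.9056·0.311 = 0.903642; cosh(ωT) = 1.436834, sinh(ωT) = 1.031742
x(T) = p + (x₀−p)·cosh(ωT) + (ẋ₀/ω)·sinh(ωT) ⇒ p·(1 − cosh) = x(T) − x₀·cosh − (ẋ₀/ω)·sinh
numerator   = 0.6164 − (0.2181)·1.436834 − (1.1741/2.9056)·1.031742 = -0.113882
denominator = 1 − 1.436834 = -0.436834
p = -0.113882 / -0.436834 = 0.2607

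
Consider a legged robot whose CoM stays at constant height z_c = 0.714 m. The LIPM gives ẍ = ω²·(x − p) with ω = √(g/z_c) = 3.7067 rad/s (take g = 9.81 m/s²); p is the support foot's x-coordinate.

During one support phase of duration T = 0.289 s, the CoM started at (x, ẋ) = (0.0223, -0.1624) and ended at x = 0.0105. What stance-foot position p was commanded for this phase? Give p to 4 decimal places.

p = -0.0485

ωT = 3.7067·0.289 = 1.071236; cosh(ωT) = 1.630785, sinh(ωT) = 1.288201
x(T) = p + (x₀−p)·cosh(ωT) + (ẋ₀/ω)·sinh(ωT) ⇒ p·(1 − cosh) = x(T) − x₀·cosh − (ẋ₀/ω)·sinh
numerator   = 0.0105 − (0.0223)·1.630785 − (-0.1624/3.7067)·1.288201 = 0.030573
denominator = 1 − 1.630785 = -0.630785
p = 0.030573 / -0.630785 = -0.0485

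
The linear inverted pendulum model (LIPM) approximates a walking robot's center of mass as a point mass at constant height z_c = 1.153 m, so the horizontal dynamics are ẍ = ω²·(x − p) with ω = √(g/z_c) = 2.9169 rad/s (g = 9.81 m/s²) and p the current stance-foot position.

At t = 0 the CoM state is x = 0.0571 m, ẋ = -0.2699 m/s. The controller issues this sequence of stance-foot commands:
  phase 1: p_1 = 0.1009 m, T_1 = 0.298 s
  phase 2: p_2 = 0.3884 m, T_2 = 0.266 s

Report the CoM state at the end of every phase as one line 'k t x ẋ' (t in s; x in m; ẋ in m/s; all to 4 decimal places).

1 0.2980 -0.0515 -0.5040
2 0.5640 -0.3386 -1.7619

phase 1: p=0.1009, T=0.298, ωT=0.869236, cosh=1.402180, sinh=0.982908; start (x,ẋ)=(0.057100, -0.269900) → end (x,ẋ)=(-0.051464, -0.504025)
phase 2: p=0.3884, T=0.266, ωT=0.775895, cosh=1.316414, sinh=0.856123; start (x,ẋ)=(-0.051464, -0.504025) → end (x,ẋ)=(-0.338576, -1.761944)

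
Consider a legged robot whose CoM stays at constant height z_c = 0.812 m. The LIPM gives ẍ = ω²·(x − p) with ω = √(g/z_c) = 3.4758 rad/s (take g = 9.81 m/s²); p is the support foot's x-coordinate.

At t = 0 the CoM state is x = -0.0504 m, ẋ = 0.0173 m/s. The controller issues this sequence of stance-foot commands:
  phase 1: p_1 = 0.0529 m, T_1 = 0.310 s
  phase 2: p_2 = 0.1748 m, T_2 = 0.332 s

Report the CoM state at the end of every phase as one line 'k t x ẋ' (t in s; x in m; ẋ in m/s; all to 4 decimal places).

phase 1: p=0.0529, T=0.310, ωT=1.077498, cosh=1.638884, sinh=1.298437; start (x,ẋ)=(-0.050400, 0.017300) → end (x,ẋ)=(-0.109934, -0.437851)
phase 2: p=0.1748, T=0.332, ωT=1.153966, cosh=1.743063, sinh=1.427679; start (x,ẋ)=(-0.109934, -0.437851) → end (x,ẋ)=(-0.501356, -2.176146)

1 0.3100 -0.1099 -0.4379
2 0.6420 -0.5014 -2.1761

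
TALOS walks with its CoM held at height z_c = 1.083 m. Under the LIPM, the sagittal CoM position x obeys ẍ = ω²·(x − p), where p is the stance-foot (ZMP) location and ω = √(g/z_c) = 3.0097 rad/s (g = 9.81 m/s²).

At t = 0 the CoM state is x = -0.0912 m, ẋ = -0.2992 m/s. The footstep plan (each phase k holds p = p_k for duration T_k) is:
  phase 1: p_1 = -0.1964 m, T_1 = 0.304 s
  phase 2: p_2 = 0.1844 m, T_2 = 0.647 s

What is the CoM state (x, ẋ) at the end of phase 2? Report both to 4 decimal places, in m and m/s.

x = -1.1209, ẋ = -3.8002

phase 1: p=-0.1964, T=0.304, ωT=0.914949, cosh=1.448592, sinh=1.048055; start (x,ẋ)=(-0.091200, -0.299200) → end (x,ẋ)=(-0.148197, -0.101583)
phase 2: p=0.1844, T=0.647, ωT=1.947276, cosh=3.576114, sinh=3.433452; start (x,ẋ)=(-0.148197, -0.101583) → end (x,ẋ)=(-1.120891, -3.800220)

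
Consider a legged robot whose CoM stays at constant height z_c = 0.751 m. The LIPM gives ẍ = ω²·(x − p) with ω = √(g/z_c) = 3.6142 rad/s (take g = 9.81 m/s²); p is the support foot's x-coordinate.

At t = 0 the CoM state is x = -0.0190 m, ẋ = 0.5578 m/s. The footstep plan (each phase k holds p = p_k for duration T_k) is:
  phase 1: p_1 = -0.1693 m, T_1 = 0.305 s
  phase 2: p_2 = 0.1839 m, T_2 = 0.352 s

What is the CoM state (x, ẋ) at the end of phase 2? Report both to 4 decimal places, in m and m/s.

phase 1: p=-0.1693, T=0.305, ωT=1.102331, cosh=1.671636, sinh=1.339540; start (x,ẋ)=(-0.019000, 0.557800) → end (x,ẋ)=(0.288686, 1.660096)
phase 2: p=0.1839, T=0.352, ωT=1.272198, cosh=1.924452, sinh=1.644237; start (x,ẋ)=(0.288686, 1.660096) → end (x,ẋ)=(1.140796, 3.817476)

x = 1.1408, ẋ = 3.8175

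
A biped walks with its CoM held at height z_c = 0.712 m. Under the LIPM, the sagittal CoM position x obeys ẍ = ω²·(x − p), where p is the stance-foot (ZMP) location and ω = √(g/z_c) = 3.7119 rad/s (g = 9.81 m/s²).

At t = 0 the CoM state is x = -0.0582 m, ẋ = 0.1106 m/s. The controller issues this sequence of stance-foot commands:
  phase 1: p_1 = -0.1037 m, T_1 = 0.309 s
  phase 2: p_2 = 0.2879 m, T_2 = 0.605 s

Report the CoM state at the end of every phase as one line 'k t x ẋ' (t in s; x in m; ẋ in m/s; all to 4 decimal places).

1 0.3090 0.0173 0.4308
2 0.9140 -0.4624 -2.6332

phase 1: p=-0.1037, T=0.309, ωT=1.146977, cosh=1.733128, sinh=1.415533; start (x,ẋ)=(-0.058200, 0.110600) → end (x,ẋ)=(0.017335, 0.430755)
phase 2: p=0.2879, T=0.605, ωT=2.245699, cosh=4.776437, sinh=4.670584; start (x,ẋ)=(0.017335, 0.430755) → end (x,ẋ)=(-0.462431, -2.633246)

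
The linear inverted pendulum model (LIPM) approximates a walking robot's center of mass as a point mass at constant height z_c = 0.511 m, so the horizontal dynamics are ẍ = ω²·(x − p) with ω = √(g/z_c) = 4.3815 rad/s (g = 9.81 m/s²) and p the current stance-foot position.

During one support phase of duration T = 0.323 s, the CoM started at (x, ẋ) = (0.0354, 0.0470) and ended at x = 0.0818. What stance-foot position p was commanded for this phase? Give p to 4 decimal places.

p = 0.0137

ωT = 4.3815·0.323 = 1.415225; cosh(ωT) = 2.180141, sinh(ωT) = 1.937270
x(T) = p + (x₀−p)·cosh(ωT) + (ẋ₀/ω)·sinh(ωT) ⇒ p·(1 − cosh) = x(T) − x₀·cosh − (ẋ₀/ω)·sinh
numerator   = 0.0818 − (0.0354)·2.180141 − (0.0470/4.3815)·1.937270 = -0.016158
denominator = 1 − 2.180141 = -1.180141
p = -0.016158 / -1.180141 = 0.0137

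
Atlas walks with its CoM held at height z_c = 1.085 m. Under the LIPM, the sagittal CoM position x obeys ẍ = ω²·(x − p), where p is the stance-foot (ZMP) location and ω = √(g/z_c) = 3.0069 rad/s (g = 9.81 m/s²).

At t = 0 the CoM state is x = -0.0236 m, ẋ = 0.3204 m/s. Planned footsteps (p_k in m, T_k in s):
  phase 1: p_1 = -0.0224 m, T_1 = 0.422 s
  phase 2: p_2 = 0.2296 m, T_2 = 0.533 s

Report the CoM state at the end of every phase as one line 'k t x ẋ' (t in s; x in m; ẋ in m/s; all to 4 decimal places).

1 0.4220 0.1498 0.6090
2 0.9550 0.5060 1.0019

phase 1: p=-0.0224, T=0.422, ωT=1.268912, cosh=1.919059, sinh=1.637921; start (x,ẋ)=(-0.023600, 0.320400) → end (x,ẋ)=(0.149826, 0.608956)
phase 2: p=0.2296, T=0.533, ωT=1.602678, cosh=2.583835, sinh=2.382478; start (x,ẋ)=(0.149826, 0.608956) → end (x,ẋ)=(0.505975, 1.001949)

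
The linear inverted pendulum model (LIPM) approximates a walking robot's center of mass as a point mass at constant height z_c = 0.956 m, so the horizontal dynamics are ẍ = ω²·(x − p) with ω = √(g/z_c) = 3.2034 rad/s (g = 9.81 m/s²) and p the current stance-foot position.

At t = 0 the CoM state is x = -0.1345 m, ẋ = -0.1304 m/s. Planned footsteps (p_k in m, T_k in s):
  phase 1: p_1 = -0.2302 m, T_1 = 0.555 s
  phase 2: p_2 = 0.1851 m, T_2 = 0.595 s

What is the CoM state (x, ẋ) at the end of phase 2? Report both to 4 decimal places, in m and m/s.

phase 1: p=-0.2302, T=0.555, ωT=1.777887, cosh=3.043167, sinh=2.874173; start (x,ẋ)=(-0.134500, -0.130400) → end (x,ẋ)=(-0.055967, 0.484293)
phase 2: p=0.1851, T=0.595, ωT=1.906023, cosh=3.437478, sinh=3.288807; start (x,ẋ)=(-0.055967, 0.484293) → end (x,ẋ)=(-0.146358, -0.874984)

x = -0.1464, ẋ = -0.8750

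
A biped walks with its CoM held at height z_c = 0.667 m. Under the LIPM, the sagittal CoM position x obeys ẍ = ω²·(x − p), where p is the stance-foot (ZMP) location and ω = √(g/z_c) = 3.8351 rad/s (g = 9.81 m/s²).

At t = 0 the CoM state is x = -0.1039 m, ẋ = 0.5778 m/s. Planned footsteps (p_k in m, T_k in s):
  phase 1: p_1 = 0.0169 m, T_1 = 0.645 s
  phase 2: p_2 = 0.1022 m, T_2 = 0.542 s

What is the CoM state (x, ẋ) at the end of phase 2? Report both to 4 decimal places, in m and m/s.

x = 1.1706, ẋ = 4.1494

phase 1: p=0.0169, T=0.645, ωT=2.473639, cosh=5.974915, sinh=5.890638; start (x,ẋ)=(-0.103900, 0.577800) → end (x,ẋ)=(0.182620, 0.723291)
phase 2: p=0.1022, T=0.542, ωT=2.078624, cosh=4.059283, sinh=3.934181; start (x,ẋ)=(0.182620, 0.723291) → end (x,ẋ)=(1.170623, 4.149412)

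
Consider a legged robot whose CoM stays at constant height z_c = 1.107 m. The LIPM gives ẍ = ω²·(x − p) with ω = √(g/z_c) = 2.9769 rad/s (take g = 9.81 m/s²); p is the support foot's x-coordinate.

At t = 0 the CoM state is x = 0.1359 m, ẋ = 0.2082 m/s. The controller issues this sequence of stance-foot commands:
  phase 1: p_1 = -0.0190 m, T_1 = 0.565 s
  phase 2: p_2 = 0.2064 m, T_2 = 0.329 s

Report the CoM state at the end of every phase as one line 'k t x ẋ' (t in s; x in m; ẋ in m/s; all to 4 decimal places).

1 0.5650 0.5933 1.7756
2 0.8940 1.4763 4.0146

phase 1: p=-0.0190, T=0.565, ωT=1.681948, cosh=2.781016, sinh=2.595005; start (x,ẋ)=(0.135900, 0.208200) → end (x,ẋ)=(0.593270, 1.775621)
phase 2: p=0.2064, T=0.329, ωT=0.979400, cosh=1.519197, sinh=1.143661; start (x,ẋ)=(0.593270, 1.775621) → end (x,ẋ)=(1.476288, 4.014643)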